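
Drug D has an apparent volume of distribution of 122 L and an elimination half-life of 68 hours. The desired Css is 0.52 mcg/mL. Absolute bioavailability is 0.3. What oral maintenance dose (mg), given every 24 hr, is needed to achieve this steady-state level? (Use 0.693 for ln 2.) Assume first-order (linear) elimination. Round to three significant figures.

51.7 mg

CL = ln 2 · Vd / t½ = 0.693 × 122.0 / 68 = 1.243 L/h
D = CL × Css × τ / F = 1.243 × 0.52 × 24 / 0.3 = 51.71 mg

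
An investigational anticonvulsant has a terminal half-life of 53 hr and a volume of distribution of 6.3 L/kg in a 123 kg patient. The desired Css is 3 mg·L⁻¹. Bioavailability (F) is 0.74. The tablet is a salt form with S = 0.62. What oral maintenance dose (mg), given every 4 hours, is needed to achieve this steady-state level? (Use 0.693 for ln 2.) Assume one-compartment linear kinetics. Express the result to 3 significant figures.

Vd = 6.3 L/kg × 123 kg = 774.9 L
CL = ln 2 · Vd / t½ = 0.693 × 774.9 / 53 = 10.13 L/h
D = CL × Css × τ / F / S = 10.13 × 3 × 4 / 0.74 / 0.62 = 265.0 mg

265 mg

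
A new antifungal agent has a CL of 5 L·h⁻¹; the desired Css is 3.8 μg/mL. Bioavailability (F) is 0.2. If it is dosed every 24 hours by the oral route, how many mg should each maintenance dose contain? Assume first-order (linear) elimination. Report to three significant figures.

2280 mg

D = CL × Css × τ / F = 5.000 × 3.8 × 24 / 0.2 = 2280 mg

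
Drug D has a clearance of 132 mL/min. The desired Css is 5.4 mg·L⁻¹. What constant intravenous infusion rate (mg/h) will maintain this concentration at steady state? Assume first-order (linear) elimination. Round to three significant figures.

CL = 132 mL/min = 132 × 0.06 = 7.920 L/h
At steady state, infusion rate equals elimination rate: rate in = CL × Css.
R₀ = 7.920 × 5.4 = 42.77 mg/h

42.8 mg/h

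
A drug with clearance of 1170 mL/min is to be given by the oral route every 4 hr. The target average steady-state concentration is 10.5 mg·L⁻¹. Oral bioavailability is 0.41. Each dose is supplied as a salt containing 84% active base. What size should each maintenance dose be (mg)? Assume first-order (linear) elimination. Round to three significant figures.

Convert clearance: 1170 mL/min × 60 min/h ÷ 1000 mL/L = 70.20 L/h
At steady state, dose per interval replaces the amount cleared in that interval: F·S·D/τ = CL·Css.
D = CL × Css × τ / F / S = 70.20 × 10.5 × 4 / 0.41 / 0.84 = 8561 mg

8560 mg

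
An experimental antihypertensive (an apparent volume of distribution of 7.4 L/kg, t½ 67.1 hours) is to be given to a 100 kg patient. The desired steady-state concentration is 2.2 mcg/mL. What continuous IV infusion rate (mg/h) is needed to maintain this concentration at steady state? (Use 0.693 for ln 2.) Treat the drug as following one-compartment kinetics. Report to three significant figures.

16.8 mg/h

Total Vd = 7.4 × 100 = 740.0 L
k = 0.693/67.1 = 0.01033 h⁻¹, so CL = k·Vd = 0.01033 × 740.0 = 7.644 L/h
Infusion rate = CL × Css = 7.644 × 2.2 = 16.82 mg/h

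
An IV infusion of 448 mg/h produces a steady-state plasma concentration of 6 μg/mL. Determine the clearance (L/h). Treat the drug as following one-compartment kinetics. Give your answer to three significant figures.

74.7 L/h

At steady state, infusion rate = CL × Css, so CL = rate / Css.
CL = 448 / 6 = 74.67 L/h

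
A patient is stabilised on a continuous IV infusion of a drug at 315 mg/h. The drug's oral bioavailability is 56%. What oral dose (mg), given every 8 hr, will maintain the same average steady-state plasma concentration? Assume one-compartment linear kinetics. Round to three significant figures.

To maintain the same Css, the systemic dosing rate must be unchanged: F·D/τ = infusion rate.
D = rate × τ / F = 315 × 8 / 0.56 = 4500 mg

4500 mg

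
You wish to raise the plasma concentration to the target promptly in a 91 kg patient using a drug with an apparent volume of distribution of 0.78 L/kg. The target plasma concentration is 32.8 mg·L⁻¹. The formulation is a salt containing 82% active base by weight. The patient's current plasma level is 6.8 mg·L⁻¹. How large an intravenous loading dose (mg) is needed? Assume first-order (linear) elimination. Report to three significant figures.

2250 mg

Vd(total) = 91 kg × 0.78 L/kg = 70.98 L
The loading dose fills Vd to the target concentration.
Concentration deficit ΔC = 32.8 − 6.8 = 26.00 mg/L
LD = Vd × ΔC / S = 70.98 × 26.00 / 0.82 = 2251 mg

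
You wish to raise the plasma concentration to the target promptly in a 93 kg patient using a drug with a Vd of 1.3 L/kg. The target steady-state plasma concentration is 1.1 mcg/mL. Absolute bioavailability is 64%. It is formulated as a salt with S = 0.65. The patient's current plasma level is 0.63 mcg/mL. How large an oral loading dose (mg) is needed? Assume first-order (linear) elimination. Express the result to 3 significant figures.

137 mg

Vd = 1.3 L/kg × 93 kg = 120.9 L
Concentration deficit ΔC = 1.1 − 0.63 = 0.4700 mg/L
LD = Vd × ΔC / F / S = 120.9 × 0.4700 / 0.64 / 0.65 = 136.6 mg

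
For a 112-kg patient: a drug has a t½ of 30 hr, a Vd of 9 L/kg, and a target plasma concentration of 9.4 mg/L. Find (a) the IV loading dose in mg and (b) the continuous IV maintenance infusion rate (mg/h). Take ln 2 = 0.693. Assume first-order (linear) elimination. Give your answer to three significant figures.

(a) 9480 mg; (b) 219 mg/h

Total Vd = 9 × 112 = 1008 L
LD = Vd × C = 1008 × 9.4 = 9475 mg
CL = 0.693 × Vd / t½ = 0.693 × 1008 / 30 = 23.28 L/h
Infusion rate = CL × Css = 23.28 × 9.4 = 218.8 mg/h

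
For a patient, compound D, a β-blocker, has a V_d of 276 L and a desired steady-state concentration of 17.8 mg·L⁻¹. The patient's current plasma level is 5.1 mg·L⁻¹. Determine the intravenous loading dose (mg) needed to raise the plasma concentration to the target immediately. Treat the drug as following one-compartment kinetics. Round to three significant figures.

Concentration deficit ΔC = 17.8 − 5.1 = 12.70 mg/L
LD = Vd × ΔC = 276.0 × 12.70 = 3505 mg

3510 mg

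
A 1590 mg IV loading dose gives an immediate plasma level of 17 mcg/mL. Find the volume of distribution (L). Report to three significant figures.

93.5 L

Immediately after an IV bolus, C₀ = Dose / Vd, so Vd = Dose / C₀.
Vd = 1590 / 17 = 93.53 L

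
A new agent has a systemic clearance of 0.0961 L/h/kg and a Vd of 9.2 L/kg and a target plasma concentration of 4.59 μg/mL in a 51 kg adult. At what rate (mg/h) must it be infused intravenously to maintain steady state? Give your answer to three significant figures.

CL = 0.0961 L/h/kg × 51 kg = 4.901 L/h
Rate = CL × Css = 4.901 × 4.59 = 22.50 mg/h

22.5 mg/h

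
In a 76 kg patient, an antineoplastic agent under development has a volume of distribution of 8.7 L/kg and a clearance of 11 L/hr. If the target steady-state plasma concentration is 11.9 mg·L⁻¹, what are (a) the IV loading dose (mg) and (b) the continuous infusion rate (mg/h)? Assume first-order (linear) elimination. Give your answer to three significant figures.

Vd(total) = 76 kg × 8.7 L/kg = 661.2 L
Loading dose = Vd × C = 661.2 × 11.9 = 7868 mg
Maintenance infusion rate = CL × Css = 11.00 × 11.9 = 130.9 mg/h

(a) 7870 mg; (b) 131 mg/h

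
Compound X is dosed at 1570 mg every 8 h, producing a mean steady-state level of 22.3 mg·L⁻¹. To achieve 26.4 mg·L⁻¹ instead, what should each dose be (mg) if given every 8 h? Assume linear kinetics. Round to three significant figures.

For first-order elimination, Css ∝ F·D/(CL·τ); F and CL are unchanged, so Css ∝ D/τ.
D₂ = D₁ × (Css,target / Css,current) = 1570 × 26.4/22.3 = 1859 mg

1860 mg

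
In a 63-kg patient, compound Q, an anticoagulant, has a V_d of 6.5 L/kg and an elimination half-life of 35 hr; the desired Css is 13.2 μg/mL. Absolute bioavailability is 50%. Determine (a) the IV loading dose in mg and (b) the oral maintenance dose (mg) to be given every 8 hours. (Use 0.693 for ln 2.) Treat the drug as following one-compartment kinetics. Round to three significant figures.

Vd(total) = 63 kg × 6.5 L/kg = 409.5 L
LD = Vd × C = 409.5 × 13.2 = 5405 mg
CL = 0.693 × Vd / t½ = 0.693 × 409.5 / 35 = 8.108 L/h
D = CL × Css × τ / F = 8.108 × 13.2 × 8 / 0.5 = 1712 mg

(a) 5410 mg; (b) 1710 mg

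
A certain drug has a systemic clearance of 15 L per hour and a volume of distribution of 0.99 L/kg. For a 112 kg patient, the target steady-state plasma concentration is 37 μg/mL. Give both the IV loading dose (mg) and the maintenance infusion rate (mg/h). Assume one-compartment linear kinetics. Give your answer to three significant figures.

Vd(total) = 112 kg × 0.99 L/kg = 110.9 L
LD = Vd · C_target = 110.9 × 37 = 4103 mg
Maintenance: replace elimination → rate = CL × Css = 15.00 × 37 = 555.0 mg/h

(a) 4100 mg; (b) 555 mg/h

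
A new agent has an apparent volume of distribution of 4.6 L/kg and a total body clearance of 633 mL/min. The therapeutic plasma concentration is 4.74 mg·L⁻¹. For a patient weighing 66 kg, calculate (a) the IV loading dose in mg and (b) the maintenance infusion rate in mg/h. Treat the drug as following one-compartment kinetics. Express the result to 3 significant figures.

(a) 1440 mg; (b) 180 mg/h

Total Vd = 4.6 × 66 = 303.6 L
Loading: fill Vd to C_target → 303.6 L × 4.74 mg/L = 1439 mg
CL = 633 mL/min × 60/1000 = 37.98 L/h
Maintenance infusion rate = CL × Css = 37.98 × 4.74 = 180.0 mg/h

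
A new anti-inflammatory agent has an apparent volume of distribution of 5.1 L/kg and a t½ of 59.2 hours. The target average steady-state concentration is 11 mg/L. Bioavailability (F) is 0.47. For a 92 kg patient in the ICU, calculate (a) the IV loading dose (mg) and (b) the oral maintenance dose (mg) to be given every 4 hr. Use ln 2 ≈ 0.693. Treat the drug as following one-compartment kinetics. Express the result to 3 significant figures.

(a) 5160 mg; (b) 514 mg

Total Vd = 5.1 × 92 = 469.2 L
LD = Vd × C = 469.2 × 11 = 5161 mg
CL = 0.693 × Vd / t½ = 0.693 × 469.2 / 59.2 = 5.492 L/h
D = CL × Css × τ / F = 5.492 × 11 × 4 / 0.47 = 514.1 mg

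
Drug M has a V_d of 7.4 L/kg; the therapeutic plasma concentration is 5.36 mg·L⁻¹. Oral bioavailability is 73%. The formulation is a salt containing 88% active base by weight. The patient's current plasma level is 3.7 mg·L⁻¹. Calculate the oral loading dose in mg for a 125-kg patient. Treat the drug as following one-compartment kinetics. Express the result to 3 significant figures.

Vd = 7.4 L/kg × 125 kg = 925.0 L
Concentration deficit ΔC = 5.36 − 3.7 = 1.660 mg/L
LD = Vd × ΔC / F / S = 925.0 × 1.660 / 0.73 / 0.88 = 2390 mg

2390 mg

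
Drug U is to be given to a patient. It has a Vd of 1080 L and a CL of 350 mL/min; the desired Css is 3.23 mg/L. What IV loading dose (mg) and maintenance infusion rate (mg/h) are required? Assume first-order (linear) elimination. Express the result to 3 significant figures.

(a) 3490 mg; (b) 67.8 mg/h

LD = Vd · C_target = 1080 × 3.23 = 3488 mg
Convert clearance: 350 mL/min × 60 min/h ÷ 1000 mL/L = 21.00 L/h
Maintenance infusion rate = CL × Css = 21.00 × 3.23 = 67.83 mg/h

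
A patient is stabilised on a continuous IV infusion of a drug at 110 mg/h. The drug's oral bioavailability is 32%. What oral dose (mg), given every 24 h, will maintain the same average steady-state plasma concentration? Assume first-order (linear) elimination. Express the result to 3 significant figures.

To maintain the same Css, the systemic dosing rate must be unchanged: F·D/τ = infusion rate.
D = rate × τ / F = 110 × 24 / 0.32 = 8250 mg

8250 mg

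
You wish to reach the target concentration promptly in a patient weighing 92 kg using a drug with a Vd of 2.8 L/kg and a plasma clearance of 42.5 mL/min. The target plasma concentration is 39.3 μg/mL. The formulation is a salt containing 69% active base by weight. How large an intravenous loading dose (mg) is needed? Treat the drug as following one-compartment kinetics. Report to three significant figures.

Total Vd = 2.8 × 92 = 257.6 L
Loading dose depends on Vd (not clearance): it fills the distribution volume.
LD = Vd × C / S = 257.6 × 39.30 / 0.69 = 14670 mg

14700 mg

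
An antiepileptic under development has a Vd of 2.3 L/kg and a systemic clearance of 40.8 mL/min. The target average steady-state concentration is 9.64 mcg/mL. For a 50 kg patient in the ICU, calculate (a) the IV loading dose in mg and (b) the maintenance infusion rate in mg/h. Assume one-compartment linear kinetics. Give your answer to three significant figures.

Vd(total) = 50 kg × 2.3 L/kg = 115.0 L
Loading: fill Vd to C_target → 115.0 L × 9.64 mg/L = 1109 mg
CL = 40.8 mL/min = 40.8 × 0.06 = 2.448 L/h
Infusion rate = 2.448 L/h × 9.64 mg/L = 23.60 mg/h

(a) 1110 mg; (b) 23.6 mg/h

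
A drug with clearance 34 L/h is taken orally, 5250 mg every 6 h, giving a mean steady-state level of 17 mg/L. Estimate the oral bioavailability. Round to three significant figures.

0.661

F·D/τ = CL·Css at steady state → F = CL·Css·τ / D.
F = 34 × 17 × 6 / 5250 = 0.661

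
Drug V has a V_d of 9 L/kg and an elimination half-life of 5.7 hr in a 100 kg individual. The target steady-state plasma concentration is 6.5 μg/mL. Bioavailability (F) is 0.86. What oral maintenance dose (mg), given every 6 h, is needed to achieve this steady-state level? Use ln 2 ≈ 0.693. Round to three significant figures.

4960 mg

Vd(total) = 100 kg × 9 L/kg = 900.0 L
CL = ln 2 · Vd / t½ = 0.693 × 900.0 / 5.7 = 109.4 L/h
D = CL × Css × τ / F = 109.4 × 6.5 × 6 / 0.86 = 4961 mg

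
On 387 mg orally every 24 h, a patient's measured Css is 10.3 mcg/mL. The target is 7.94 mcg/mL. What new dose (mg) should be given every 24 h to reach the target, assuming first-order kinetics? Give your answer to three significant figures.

For first-order elimination, Css ∝ F·D/(CL·τ); F and CL are unchanged, so Css ∝ D/τ.
D₂ = D₁ × (Css,target / Css,current) = 387 × 7.94/10.3 = 298.3 mg

298 mg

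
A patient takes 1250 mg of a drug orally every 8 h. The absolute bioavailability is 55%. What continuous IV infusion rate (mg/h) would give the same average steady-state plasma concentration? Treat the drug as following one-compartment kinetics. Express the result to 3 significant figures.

Equivalent systemic input: infusion rate = F·D/τ.
Rate = 0.55 × 1250 / 8 = 85.94 mg/h

85.9 mg/h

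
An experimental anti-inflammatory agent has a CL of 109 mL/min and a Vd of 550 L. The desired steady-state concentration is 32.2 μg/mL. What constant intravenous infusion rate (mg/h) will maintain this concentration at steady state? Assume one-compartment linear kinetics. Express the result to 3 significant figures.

211 mg/h

CL = 109 mL/min = 109 × 0.06 = 6.540 L/h
R₀ = 6.540 × 32.2 = 210.6 mg/h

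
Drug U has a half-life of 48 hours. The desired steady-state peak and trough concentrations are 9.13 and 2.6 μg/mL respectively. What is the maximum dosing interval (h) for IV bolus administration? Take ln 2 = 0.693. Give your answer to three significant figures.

87.0 h

k = 0.693 / t½ = 0.693 / 48 = 0.01444 h⁻¹
Between IV bolus doses, concentration decays as C = C₀·e^(−kτ), so C_peak/C_trough = e^(kτ).
τ_max = ln(C_peak/C_trough) / k = ln(9.13/2.6) / 0.01444 = 1.256 / 0.01444 = 86.98 h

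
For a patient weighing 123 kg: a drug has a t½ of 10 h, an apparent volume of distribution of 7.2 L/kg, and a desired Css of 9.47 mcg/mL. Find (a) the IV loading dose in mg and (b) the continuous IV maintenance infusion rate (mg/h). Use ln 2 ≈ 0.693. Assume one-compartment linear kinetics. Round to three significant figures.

Total Vd = 7.2 × 123 = 885.6 L
LD = Vd × C = 885.6 × 9.47 = 8387 mg
CL = 0.693 × Vd / t½ = 0.693 × 885.6 / 10 = 61.37 L/h
Infusion rate = CL × Css = 61.37 × 9.47 = 581.2 mg/h

(a) 8390 mg; (b) 581 mg/h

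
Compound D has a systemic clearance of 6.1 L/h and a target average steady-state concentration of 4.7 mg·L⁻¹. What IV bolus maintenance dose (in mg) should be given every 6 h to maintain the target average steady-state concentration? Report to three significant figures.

172 mg

D = CL × Css × τ = 6.100 × 4.7 × 6 = 172.0 mg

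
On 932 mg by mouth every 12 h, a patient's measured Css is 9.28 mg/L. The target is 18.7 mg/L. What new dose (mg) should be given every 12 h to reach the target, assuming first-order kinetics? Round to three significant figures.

1880 mg

With linear kinetics, Css is proportional to dose rate (D/τ) at fixed clearance.
D₂ = D₁ × (Css,target / Css,current) = 932 × 18.7/9.28 = 1878 mg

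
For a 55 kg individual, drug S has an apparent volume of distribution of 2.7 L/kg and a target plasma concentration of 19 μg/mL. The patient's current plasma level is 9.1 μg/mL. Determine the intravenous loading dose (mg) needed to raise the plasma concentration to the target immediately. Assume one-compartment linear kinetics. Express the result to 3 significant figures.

Vd = 2.7 L/kg × 55 kg = 148.5 L
The loading dose fills Vd to the target concentration.
Concentration deficit ΔC = 19 − 9.1 = 9.900 mg/L
LD = Vd × ΔC = 148.5 × 9.900 = 1470 mg

1470 mg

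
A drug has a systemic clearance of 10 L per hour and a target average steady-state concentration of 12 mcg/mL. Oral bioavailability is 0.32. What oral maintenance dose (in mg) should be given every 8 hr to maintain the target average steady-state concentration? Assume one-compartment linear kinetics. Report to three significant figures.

At steady state, dose per interval replaces the amount cleared in that interval: F·D/τ = CL·Css.
D = CL × Css × τ / F = 10.00 × 12 × 8 / 0.32 = 3000 mg

3000 mg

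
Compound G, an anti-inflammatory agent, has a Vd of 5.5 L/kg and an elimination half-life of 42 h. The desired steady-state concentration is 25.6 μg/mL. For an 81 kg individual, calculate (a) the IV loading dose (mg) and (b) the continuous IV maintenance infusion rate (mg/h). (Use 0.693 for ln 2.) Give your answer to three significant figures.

(a) 11400 mg; (b) 188 mg/h

Total Vd = 5.5 × 81 = 445.5 L
LD = Vd × C = 445.5 × 25.6 = 11400 mg
CL = 0.693 × Vd / t½ = 0.693 × 445.5 / 42 = 7.351 L/h
Infusion rate = CL × Css = 7.351 × 25.6 = 188.2 mg/h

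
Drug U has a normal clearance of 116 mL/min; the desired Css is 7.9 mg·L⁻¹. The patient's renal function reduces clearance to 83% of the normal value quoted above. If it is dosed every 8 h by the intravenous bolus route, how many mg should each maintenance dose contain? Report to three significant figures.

Convert clearance: 116 mL/min × 60 min/h ÷ 1000 mL/L = 6.960 L/h
Patient clearance = 0.83 × 6.960 = 5.777 L/h
D = CL × Css × τ = 5.777 × 7.9 × 8 = 365.1 mg

365 mg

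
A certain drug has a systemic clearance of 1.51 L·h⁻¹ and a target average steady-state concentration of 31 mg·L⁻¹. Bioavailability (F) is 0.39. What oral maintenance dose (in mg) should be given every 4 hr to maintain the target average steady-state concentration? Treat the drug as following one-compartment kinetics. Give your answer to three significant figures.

480 mg

At steady state, dose per interval replaces the amount cleared in that interval: F·D/τ = CL·Css.
D = CL × Css × τ / F = 1.510 × 31 × 4 / 0.39 = 480.1 mg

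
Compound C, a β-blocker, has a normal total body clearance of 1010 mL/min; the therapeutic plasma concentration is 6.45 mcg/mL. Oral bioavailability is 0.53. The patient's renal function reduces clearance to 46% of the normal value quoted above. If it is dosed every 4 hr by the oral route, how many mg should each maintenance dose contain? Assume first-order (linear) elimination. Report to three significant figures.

1360 mg

CL = 1010 mL/min × 60/1000 = 60.60 L/h
Patient clearance = 0.46 × 60.60 = 27.88 L/h
At steady state, dose per interval replaces the amount cleared in that interval: F·D/τ = CL·Css.
D = CL × Css × τ / F = 27.88 × 6.45 × 4 / 0.53 = 1357 mg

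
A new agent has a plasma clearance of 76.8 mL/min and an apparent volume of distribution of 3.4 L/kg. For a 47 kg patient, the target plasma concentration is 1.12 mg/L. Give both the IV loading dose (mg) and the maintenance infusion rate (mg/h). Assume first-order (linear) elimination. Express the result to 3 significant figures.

Vd(total) = 47 kg × 3.4 L/kg = 159.8 L
Loading: fill Vd to C_target → 159.8 L × 1.12 mg/L = 179.0 mg
CL = 76.8 mL/min × 60/1000 = 4.608 L/h
Maintenance: replace elimination → rate = CL × Css = 4.608 × 1.12 = 5.161 mg/h

(a) 179 mg; (b) 5.16 mg/h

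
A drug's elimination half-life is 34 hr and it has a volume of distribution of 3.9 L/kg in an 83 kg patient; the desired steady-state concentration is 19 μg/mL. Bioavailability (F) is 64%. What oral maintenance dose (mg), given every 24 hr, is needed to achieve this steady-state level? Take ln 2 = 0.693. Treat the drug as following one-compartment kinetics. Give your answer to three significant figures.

Vd = 3.9 L/kg × 83 kg = 323.7 L
CL = ln 2 · Vd / t½ = 0.693 × 323.7 / 34 = 6.598 L/h
D = CL × Css × τ / F = 6.598 × 19 × 24 / 0.64 = 4701 mg

4700 mg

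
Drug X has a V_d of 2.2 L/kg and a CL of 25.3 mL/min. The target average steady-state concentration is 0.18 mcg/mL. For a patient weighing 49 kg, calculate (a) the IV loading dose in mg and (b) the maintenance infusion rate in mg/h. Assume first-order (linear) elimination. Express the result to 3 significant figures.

(a) 19.4 mg; (b) 0.273 mg/h

Vd(total) = 49 kg × 2.2 L/kg = 107.8 L
Loading: fill Vd to C_target → 107.8 L × 0.18 mg/L = 19.40 mg
Convert clearance: 25.3 mL/min × 60 min/h ÷ 1000 mL/L = 1.518 L/h
Infusion rate = 1.518 L/h × 0.18 mg/L = 0.2732 mg/h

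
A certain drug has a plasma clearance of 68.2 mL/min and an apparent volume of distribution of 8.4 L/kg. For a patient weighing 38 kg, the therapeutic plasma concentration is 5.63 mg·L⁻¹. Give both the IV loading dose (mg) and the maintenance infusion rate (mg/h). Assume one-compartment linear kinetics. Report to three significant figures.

Total Vd = 8.4 × 38 = 319.2 L
Loading dose = Vd × C = 319.2 × 5.63 = 1797 mg
CL = 68.2 mL/min × 60/1000 = 4.092 L/h
Maintenance: replace elimination → rate = CL × Css = 4.092 × 5.63 = 23.04 mg/h

(a) 1800 mg; (b) 23.0 mg/h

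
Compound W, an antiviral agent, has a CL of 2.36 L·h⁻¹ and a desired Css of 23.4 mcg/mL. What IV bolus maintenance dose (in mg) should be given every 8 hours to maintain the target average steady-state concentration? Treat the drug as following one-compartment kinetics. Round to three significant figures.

442 mg

D = CL × Css × τ = 2.360 × 23.4 × 8 = 441.8 mg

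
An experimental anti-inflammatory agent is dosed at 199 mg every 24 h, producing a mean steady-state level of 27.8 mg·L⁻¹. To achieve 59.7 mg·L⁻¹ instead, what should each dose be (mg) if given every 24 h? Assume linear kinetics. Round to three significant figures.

With linear kinetics, Css is proportional to dose rate (D/τ) at fixed clearance.
D₂ = D₁ × (Css,target / Css,current) = 199 × 59.7/27.8 = 427.3 mg

427 mg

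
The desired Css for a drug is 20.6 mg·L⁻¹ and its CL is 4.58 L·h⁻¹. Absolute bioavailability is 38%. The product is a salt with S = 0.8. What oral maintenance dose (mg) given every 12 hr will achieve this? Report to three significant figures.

At steady state, dose per interval replaces the amount cleared in that interval: F·S·D/τ = CL·Css.
D = CL × Css × τ / F / S = 4.580 × 20.6 × 12 / 0.38 / 0.8 = 3724 mg

3720 mg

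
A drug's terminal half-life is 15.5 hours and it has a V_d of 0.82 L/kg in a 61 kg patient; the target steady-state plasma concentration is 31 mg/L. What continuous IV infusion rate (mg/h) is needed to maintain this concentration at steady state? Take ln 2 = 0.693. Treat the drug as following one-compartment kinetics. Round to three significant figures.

69.3 mg/h

Total Vd = 0.82 × 61 = 50.02 L
k = 0.693/15.5 = 0.04471 h⁻¹, so CL = k·Vd = 0.04471 × 50.02 = 2.236 L/h
Infusion rate = CL × Css = 2.236 × 31 = 69.32 mg/h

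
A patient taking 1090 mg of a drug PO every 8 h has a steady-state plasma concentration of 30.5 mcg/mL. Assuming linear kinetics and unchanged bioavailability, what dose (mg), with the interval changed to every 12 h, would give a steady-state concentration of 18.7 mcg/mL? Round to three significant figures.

1000 mg

With linear kinetics, Css is proportional to dose rate (D/τ) at fixed clearance.
D₂ = D₁ × (Css,target / Css,current) × (τ₂/τ₁) = 1090 × (18.7/30.5) × (12/8) = 1002 mg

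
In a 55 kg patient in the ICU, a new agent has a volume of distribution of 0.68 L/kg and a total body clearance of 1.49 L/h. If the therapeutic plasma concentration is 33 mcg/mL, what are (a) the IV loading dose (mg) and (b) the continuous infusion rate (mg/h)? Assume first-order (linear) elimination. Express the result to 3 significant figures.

(a) 1230 mg; (b) 49.2 mg/h

Total Vd = 0.68 × 55 = 37.40 L
Loading dose = Vd × C = 37.40 × 33 = 1234 mg
Maintenance infusion rate = CL × Css = 1.490 × 33 = 49.17 mg/h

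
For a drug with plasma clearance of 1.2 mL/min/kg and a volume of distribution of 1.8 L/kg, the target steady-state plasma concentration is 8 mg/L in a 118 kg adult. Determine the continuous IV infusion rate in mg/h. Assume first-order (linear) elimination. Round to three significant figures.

CL = 1.2 mL/min/kg × 118 kg = 141.6 mL/min = 141.6 × 60/1000 = 8.496 L/h
R₀ = 8.496 × 8 = 67.97 mg/h

68.0 mg/h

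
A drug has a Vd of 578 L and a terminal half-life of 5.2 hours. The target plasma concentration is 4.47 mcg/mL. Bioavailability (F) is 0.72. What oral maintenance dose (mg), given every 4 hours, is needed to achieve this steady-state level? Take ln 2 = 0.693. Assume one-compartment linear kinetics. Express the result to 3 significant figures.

CL = ln 2 · Vd / t½ = 0.693 × 578.0 / 5.2 = 77.03 L/h
D = CL × Css × τ / F = 77.03 × 4.47 × 4 / 0.72 = 1913 mg

1910 mg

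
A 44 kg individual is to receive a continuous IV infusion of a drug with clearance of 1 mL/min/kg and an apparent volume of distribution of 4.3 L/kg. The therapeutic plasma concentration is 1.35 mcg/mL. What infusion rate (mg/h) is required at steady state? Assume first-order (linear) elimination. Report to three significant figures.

CL = 1 mL/min/kg × 44 kg = 44.00 mL/min = 44.00 × 60/1000 = 2.640 L/h
R₀ = 2.640 × 1.35 = 3.564 mg/h

3.56 mg/h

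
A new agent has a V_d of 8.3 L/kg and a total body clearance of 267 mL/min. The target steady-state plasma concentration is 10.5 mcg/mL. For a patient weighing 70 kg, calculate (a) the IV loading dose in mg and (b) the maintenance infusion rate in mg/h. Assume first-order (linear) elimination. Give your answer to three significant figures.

Vd(total) = 70 kg × 8.3 L/kg = 581.0 L
LD = Vd · C_target = 581.0 × 10.5 = 6101 mg
CL = 267 mL/min × 60/1000 = 16.02 L/h
Maintenance: replace elimination → rate = CL × Css = 16.02 × 10.5 = 168.2 mg/h

(a) 6100 mg; (b) 168 mg/h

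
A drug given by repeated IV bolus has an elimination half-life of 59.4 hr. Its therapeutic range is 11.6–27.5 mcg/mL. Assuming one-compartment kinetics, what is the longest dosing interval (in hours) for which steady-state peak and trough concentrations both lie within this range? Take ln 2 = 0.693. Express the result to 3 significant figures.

k = 0.693 / t½ = 0.693 / 59.4 = 0.01167 h⁻¹
Between IV bolus doses, concentration decays as C = C₀·e^(−kτ), so C_peak/C_trough = e^(kτ).
τ_max = ln(C_peak/C_trough) / k = ln(27.5/11.6) / 0.01167 = 0.8632 / 0.01167 = 73.97 h

74.0 h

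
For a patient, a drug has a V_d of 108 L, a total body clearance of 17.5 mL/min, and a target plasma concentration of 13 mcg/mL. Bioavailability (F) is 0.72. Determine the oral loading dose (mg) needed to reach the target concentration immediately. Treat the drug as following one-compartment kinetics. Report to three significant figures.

The loading dose fills Vd to the target concentration; clearance is irrelevant here.
LD = Vd × C / F = 108.0 × 13.00 / 0.72 = 1950 mg

1950 mg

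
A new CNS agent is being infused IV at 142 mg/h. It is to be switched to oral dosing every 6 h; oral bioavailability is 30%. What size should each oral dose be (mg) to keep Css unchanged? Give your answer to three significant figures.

2840 mg

To maintain the same Css, the systemic dosing rate must be unchanged: F·D/τ = infusion rate.
D = rate × τ / F = 142 × 6 / 0.3 = 2840 mg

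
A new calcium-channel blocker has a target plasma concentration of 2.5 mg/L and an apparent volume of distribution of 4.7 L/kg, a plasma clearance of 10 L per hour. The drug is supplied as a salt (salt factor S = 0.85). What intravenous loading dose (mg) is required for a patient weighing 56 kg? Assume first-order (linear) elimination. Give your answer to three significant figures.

Vd(total) = 56 kg × 4.7 L/kg = 263.2 L
The loading dose fills Vd to the target concentration.
LD = Vd × C / S = 263.2 × 2.500 / 0.85 = 774.1 mg

774 mg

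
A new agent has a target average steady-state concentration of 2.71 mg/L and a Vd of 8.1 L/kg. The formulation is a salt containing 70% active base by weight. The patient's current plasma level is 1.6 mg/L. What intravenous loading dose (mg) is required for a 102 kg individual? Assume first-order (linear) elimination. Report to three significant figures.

Vd(total) = 102 kg × 8.1 L/kg = 826.2 L
Concentration deficit ΔC = 2.71 − 1.6 = 1.110 mg/L
LD = Vd × ΔC / S = 826.2 × 1.110 / 0.7 = 1310 mg

1310 mg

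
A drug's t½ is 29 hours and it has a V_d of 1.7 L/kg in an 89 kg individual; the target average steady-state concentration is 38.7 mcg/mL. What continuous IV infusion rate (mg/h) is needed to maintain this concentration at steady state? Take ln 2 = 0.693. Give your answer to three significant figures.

140 mg/h

Total Vd = 1.7 × 89 = 151.3 L
CL = ln 2 · Vd / t½ = 0.693 × 151.3 / 29 = 3.616 L/h
Infusion rate = CL × Css = 3.616 × 38.7 = 139.9 mg/h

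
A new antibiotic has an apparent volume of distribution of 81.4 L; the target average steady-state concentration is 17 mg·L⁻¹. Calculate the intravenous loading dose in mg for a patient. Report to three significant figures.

1380 mg

LD = Vd × C = 81.40 × 17.00 = 1384 mg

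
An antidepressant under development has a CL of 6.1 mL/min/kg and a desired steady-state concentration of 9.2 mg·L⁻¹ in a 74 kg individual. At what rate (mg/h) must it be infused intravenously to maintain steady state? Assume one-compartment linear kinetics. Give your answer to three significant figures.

CL = 6.1 mL/min/kg × 74 kg = 451.4 mL/min = 451.4 × 60/1000 = 27.08 L/h
Infusion rate = CL · Css = 27.08 L/h × 9.2 mg/L = 249.1 mg/h

249 mg/h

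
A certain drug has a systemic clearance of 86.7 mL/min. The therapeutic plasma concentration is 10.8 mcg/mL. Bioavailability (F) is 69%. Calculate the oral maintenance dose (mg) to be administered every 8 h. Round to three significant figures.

651 mg

CL = 86.7 mL/min × 60/1000 = 5.202 L/h
D = CL × Css × τ / F = 5.202 × 10.8 × 8 / 0.69 = 651.4 mg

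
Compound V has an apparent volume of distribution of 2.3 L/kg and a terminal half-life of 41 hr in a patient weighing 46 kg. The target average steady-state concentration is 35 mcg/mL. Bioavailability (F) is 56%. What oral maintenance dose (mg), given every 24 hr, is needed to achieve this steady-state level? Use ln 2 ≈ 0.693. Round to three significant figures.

2680 mg

Vd = 2.3 L/kg × 46 kg = 105.8 L
k = 0.693/41 = 0.01690 h⁻¹, so CL = k·Vd = 0.01690 × 105.8 = 1.788 L/h
D = CL × Css × τ / F = 1.788 × 35 × 24 / 0.56 = 2682 mg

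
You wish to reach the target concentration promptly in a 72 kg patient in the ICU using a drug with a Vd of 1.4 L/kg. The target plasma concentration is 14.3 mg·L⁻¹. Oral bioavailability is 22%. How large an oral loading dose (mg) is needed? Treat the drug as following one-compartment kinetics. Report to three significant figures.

Total Vd = 1.4 × 72 = 100.8 L
The loading dose fills Vd to the target concentration.
LD = Vd × C / F = 100.8 × 14.30 / 0.22 = 6552 mg

6550 mg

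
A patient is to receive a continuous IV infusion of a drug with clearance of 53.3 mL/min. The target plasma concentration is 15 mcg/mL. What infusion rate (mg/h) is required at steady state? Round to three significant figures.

Convert clearance: 53.3 mL/min × 60 min/h ÷ 1000 mL/L = 3.198 L/h
Infusion rate = CL · Css = 3.198 L/h × 15 mg/L = 47.97 mg/h

48.0 mg/h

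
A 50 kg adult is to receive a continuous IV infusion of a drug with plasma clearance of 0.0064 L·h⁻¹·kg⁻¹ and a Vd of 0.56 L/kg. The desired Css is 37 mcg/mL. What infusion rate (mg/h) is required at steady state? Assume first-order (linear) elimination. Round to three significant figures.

CL = 0.0064 L·h⁻¹·kg⁻¹ × 50 kg = 0.3200 L/h
R₀ = 0.3200 × 37 = 11.84 mg/h

11.8 mg/h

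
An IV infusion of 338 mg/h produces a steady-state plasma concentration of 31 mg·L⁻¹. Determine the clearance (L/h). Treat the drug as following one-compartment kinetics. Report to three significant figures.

At steady state, infusion rate = CL × Css, so CL = rate / Css.
CL = 338 / 31 = 10.90 L/h

10.9 L/h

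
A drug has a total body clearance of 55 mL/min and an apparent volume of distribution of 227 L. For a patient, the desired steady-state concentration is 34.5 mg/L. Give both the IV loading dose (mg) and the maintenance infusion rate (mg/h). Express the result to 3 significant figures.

(a) 7830 mg; (b) 114 mg/h

Loading: fill Vd to C_target → 227.0 L × 34.5 mg/L = 7832 mg
Convert clearance: 55 mL/min × 60 min/h ÷ 1000 mL/L = 3.300 L/h
Maintenance infusion rate = CL × Css = 3.300 × 34.5 = 113.9 mg/h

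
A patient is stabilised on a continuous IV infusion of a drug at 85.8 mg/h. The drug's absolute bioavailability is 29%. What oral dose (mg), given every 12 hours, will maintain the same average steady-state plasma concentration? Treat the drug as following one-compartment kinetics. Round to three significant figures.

3550 mg

To maintain the same Css, the systemic dosing rate must be unchanged: F·D/τ = infusion rate.
D = rate × τ / F = 85.8 × 12 / 0.29 = 3550 mg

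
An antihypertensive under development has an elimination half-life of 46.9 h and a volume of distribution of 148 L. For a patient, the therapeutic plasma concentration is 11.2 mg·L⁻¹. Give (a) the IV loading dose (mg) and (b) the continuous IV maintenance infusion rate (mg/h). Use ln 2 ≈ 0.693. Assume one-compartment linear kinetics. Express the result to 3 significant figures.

(a) 1660 mg; (b) 24.5 mg/h

LD = Vd × C = 148.0 × 11.2 = 1658 mg
CL = 0.693 × Vd / t½ = 0.693 × 148.0 / 46.9 = 2.187 L/h
Infusion rate = CL × Css = 2.187 × 11.2 = 24.49 mg/h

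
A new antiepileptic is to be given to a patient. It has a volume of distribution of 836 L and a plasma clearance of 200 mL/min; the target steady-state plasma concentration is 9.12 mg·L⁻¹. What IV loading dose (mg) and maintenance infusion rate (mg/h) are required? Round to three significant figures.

Loading dose = Vd × C = 836.0 × 9.12 = 7624 mg
CL = 200 mL/min × 60/1000 = 12.00 L/h
Maintenance infusion rate = CL × Css = 12.00 × 9.12 = 109.4 mg/h

(a) 7620 mg; (b) 109 mg/h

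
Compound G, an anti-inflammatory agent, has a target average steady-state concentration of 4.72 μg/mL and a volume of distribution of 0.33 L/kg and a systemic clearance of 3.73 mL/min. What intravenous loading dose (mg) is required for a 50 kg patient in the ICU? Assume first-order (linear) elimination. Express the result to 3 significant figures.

77.9 mg

Total Vd = 0.33 × 50 = 16.50 L
LD = Vd × C = 16.50 × 4.720 = 77.88 mg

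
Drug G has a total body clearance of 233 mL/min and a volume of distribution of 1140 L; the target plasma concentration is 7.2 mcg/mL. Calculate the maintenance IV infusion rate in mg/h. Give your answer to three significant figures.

CL = 233 mL/min = 233 × 0.06 = 13.98 L/h
Maintenance depends on clearance, not Vd — rate in must match rate out.
R₀ = 13.98 × 7.2 = 100.7 mg/h

101 mg/h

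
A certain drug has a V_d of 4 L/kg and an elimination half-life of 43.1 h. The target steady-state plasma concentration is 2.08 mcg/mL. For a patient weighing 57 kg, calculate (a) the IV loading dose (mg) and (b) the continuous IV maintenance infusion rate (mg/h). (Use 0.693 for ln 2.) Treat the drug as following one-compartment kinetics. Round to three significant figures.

Total Vd = 4 × 57 = 228.0 L
LD = Vd × C = 228.0 × 2.08 = 474.2 mg
CL = 0.693 × Vd / t½ = 0.693 × 228.0 / 43.1 = 3.666 L/h
Infusion rate = CL × Css = 3.666 × 2.08 = 7.625 mg/h

(a) 474 mg; (b) 7.63 mg/h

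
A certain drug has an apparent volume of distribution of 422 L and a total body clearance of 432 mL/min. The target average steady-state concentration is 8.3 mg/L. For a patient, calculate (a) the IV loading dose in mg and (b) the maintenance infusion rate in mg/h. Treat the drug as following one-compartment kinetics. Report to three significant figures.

Loading: fill Vd to C_target → 422.0 L × 8.3 mg/L = 3503 mg
Convert clearance: 432 mL/min × 60 min/h ÷ 1000 mL/L = 25.92 L/h
Maintenance: replace elimination → rate = CL × Css = 25.92 × 8.3 = 215.1 mg/h

(a) 3500 mg; (b) 215 mg/h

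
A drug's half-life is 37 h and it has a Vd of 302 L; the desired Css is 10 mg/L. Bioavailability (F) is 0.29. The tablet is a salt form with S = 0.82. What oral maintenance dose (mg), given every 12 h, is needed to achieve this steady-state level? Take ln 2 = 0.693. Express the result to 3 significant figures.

CL = ln 2 · Vd / t½ = 0.693 × 302.0 / 37 = 5.656 L/h
D = CL × Css × τ / F / S = 5.656 × 10 × 12 / 0.29 / 0.82 = 2854 mg

2850 mg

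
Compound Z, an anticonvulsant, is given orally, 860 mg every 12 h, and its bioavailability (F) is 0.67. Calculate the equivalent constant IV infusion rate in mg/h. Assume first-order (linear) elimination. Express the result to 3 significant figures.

48.0 mg/h

Equivalent systemic input: infusion rate = F·D/τ.
Rate = 0.67 × 860 / 12 = 48.02 mg/h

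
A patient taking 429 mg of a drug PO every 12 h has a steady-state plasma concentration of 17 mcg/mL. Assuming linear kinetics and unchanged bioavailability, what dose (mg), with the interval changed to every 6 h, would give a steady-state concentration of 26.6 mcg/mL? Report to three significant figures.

For first-order elimination, Css ∝ F·D/(CL·τ); F and CL are unchanged, so Css ∝ D/τ.
D₂ = D₁ × (Css,target / Css,current) × (τ₂/τ₁) = 429 × (26.6/17) × (6/12) = 335.6 mg

336 mg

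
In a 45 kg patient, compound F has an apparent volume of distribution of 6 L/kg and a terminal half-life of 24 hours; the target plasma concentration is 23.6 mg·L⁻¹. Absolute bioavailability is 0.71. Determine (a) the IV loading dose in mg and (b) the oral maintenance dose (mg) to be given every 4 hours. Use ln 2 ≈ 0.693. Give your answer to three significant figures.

Vd(total) = 45 kg × 6 L/kg = 270.0 L
LD = Vd × C = 270.0 × 23.6 = 6372 mg
CL = 0.693 × Vd / t½ = 0.693 × 270.0 / 24 = 7.796 L/h
D = CL × Css × τ / F = 7.796 × 23.6 × 4 / 0.71 = 1037 mg

(a) 6370 mg; (b) 1040 mg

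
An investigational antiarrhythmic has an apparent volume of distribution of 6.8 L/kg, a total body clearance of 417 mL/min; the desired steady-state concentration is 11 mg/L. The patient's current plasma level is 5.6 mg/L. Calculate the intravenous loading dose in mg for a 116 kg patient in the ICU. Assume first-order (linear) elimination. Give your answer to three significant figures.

Vd = 6.8 L/kg × 116 kg = 788.8 L
Concentration deficit ΔC = 11 − 5.6 = 5.400 mg/L
LD = Vd × ΔC = 788.8 × 5.400 = 4260 mg

4260 mg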